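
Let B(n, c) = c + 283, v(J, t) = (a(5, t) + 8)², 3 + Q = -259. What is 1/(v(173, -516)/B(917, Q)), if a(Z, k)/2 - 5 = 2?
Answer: 21/484 ≈ 0.043388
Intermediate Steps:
Q = -262 (Q = -3 - 259 = -262)
a(Z, k) = 14 (a(Z, k) = 10 + 2*2 = 10 + 4 = 14)
v(J, t) = 484 (v(J, t) = (14 + 8)² = 22² = 484)
B(n, c) = 283 + c
1/(v(173, -516)/B(917, Q)) = 1/(484/(283 - 262)) = 1/(484/21) = 21/484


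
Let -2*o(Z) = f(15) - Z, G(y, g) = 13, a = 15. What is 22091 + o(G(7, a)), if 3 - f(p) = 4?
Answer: 22098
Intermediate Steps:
f(p) = -1 (f(p) = 3 - 1*4 = 3 - 4 = -1)
o(Z) = ½ + Z/2 (o(Z) = -(-1 - Z)/2 = ½ + Z/2)
22091 + o(G(7, a)) = 22091 + (½ + (½)*13) = 22091 + (½ + 13/2) = 22091 + 7 = 22098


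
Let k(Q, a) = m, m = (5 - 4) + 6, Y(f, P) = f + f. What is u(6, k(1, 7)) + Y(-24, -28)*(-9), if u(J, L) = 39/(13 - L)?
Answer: 877/2 ≈ 438.50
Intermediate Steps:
Y(f, P) = 2*f
m = 7 (m = 1 + 6 = 7)
k(Q, a) = 7
u(6, k(1, 7)) + Y(-24, -28)*(-9) = -39/(-13 + 7) + (2*(-24))*(-9) = -39/(-6) - 48*(-9) = -39*(-⅙) + 432 = 13/2 + 432 = 877/2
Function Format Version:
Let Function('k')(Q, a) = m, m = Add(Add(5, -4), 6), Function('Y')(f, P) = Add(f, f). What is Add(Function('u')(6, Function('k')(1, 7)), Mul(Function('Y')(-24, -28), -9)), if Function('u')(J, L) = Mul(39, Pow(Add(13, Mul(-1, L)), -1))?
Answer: Rational(877, 2) ≈ 438.50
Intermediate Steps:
Function('Y')(f, P) = Mul(2, f)
m = 7 (m = Add(1, 6) = 7)
Function('k')(Q, a) = 7
Add(Function('u')(6, Function('k')(1, 7)), Mul(Function('Y')(-24, -28), -9)) = Add(Mul(-39, Pow(Add(-13, 7), -1)), Mul(Mul(2, -24), -9)) = Add(Mul(-39, Pow(-6, -1)), Mul(-48, -9)) = Add(Mul(-39, Rational(-1, 6)), 432) = Add(Rational(13, 2), 432) = Rational(877, 2)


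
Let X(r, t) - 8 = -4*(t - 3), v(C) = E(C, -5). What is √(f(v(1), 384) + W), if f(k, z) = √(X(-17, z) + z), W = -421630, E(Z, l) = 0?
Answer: √(-421630 + 2*I*√283) ≈ 0.026 + 649.33*I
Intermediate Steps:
v(C) = 0
X(r, t) = 20 - 4*t (X(r, t) = 8 - 4*(t - 3) = 8 - 4*(-3 + t) = 8 + (12 - 4*t) = 20 - 4*t)
f(k, z) = √(20 - 3*z) (f(k, z) = √((20 - 4*z) + z) = √(20 - 3*z))
√(f(v(1), 384) + W) = √(√(20 - 3*384) - 421630) = √(√(20 - 1152) - 421630) = √(√(-1132) - 421630) = √(2*I*√283 - 421630) = √(-421630 + 2*I*√283)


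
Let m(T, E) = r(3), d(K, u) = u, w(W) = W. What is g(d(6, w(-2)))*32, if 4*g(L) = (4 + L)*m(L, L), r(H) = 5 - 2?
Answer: 48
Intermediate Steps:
r(H) = 3
m(T, E) = 3
g(L) = 3 + 3*L/4 (g(L) = ((4 + L)*3)/4 = (12 + 3*L)/4 = 3 + 3*L/4)
g(d(6, w(-2)))*32 = (3 + (¾)*(-2))*32 = (3 - 3/2)*32 = (3/2)*32 = 48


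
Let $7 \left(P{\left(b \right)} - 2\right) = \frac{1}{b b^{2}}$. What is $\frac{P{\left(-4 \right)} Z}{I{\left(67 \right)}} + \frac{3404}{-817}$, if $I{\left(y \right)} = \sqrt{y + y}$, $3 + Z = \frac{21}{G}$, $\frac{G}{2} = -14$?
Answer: $- \frac{3404}{817} - \frac{13425 \sqrt{134}}{240128} \approx -4.8136$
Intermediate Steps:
$G = -28$ ($G = 2 \left(-14\right) = -28$)
$P{\left(b \right)} = 2 + \frac{1}{7 b^{3}}$ ($P{\left(b \right)} = 2 + \frac{1}{7 b b^{2}} = 2 + \frac{1}{7 b^{3}}$)
$Z = - \frac{15}{4}$ ($Z = -3 + \frac{21}{-28} = -3 + 21 \left(- \frac{1}{28}\right) = -3 - \frac{3}{4} = - \frac{15}{4} \approx -3.75$)
$I{\left(y \right)} = \sqrt{2} \sqrt{y}$ ($I{\left(y \right)} = \sqrt{2 y} = \sqrt{2} \sqrt{y}$)
$\frac{P{\left(-4 \right)} Z}{I{\left(67 \right)}} + \frac{3404}{-817} = \frac{\left(2 + \frac{1}{7 \left(-64\right)}\right) \left(- \frac{15}{4}\right)}{\sqrt{2} \sqrt{67}} + \frac{3404}{-817} = \frac{\left(2 + \frac{1}{7} \left(- \frac{1}{64}\right)\right) \left(- \frac{15}{4}\right)}{\sqrt{134}} + 3404 \left(- \frac{1}{817}\right) = \left(2 - \frac{1}{448}\right) \left(- \frac{15}{4}\right) \frac{\sqrt{134}}{134} - \frac{3404}{817} = \frac{895}{448} \left(- \frac{15}{4}\right) \frac{\sqrt{134}}{134} - \frac{3404}{817} = - \frac{13425 \frac{\sqrt{134}}{134}}{1792} - \frac{3404}{817} = - \frac{13425 \sqrt{134}}{240128} - \frac{3404}{817} = - \frac{3404}{817} - \frac{13425 \sqrt{134}}{240128}$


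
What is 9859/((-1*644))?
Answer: -9859/644 ≈ -15.309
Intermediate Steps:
9859/((-1*644)) = 9859/(-644) = 9859*(-1/644) = -9859/644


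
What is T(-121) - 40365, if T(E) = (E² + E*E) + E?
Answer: -11204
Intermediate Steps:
T(E) = E + 2*E² (T(E) = (E² + E²) + E = 2*E² + E = E + 2*E²)
T(-121) - 40365 = -121*(1 + 2*(-121)) - 40365 = -121*(1 - 242) - 40365 = -121*(-241) - 40365 = 29161 - 40365 = -11204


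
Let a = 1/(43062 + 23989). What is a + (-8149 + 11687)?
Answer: 237226439/67051 ≈ 3538.0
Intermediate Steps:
a = 1/67051 ≈ 1.4914e-5
a + (-8149 + 11687) = 1/67051 + (-8149 + 11687) = 1/67051 + 3538 = 237226439/67051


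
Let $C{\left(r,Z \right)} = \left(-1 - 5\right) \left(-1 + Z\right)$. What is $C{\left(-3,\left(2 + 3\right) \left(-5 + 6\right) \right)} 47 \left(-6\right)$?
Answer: $6768$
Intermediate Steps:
$C{\left(r,Z \right)} = 6 - 6 Z$ ($C{\left(r,Z \right)} = - 6 \left(-1 + Z\right) = 6 - 6 Z$)
$C{\left(-3,\left(2 + 3\right) \left(-5 + 6\right) \right)} 47 \left(-6\right) = \left(6 - 6 \left(2 + 3\right) \left(-5 + 6\right)\right) 47 \left(-6\right) = \left(6 - 6 \cdot 5 \cdot 1\right) 47 \left(-6\right) = \left(6 - 30\right) 47 \left(-6\right) = \left(-24\right) 47 \left(-6\right) = \left(-1128\right) \left(-6\right) = 6768$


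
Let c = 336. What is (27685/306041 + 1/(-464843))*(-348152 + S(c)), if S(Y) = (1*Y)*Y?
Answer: -3027479448627984/142261016563 ≈ -21281.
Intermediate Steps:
S(Y) = Y**2 (S(Y) = Y*Y = Y**2)
(27685/306041 + 1/(-464843))*(-348152 + S(c)) = (27685/306041 + 1/(-464843))*(-348152 + 336**2) = (27685*(1/306041) - 1/464843)*(-348152 + 112896) = (27685/306041 - 1/464843)*(-235256) = (12868872414/142261016563)*(-235256) = -3027479448627984/142261016563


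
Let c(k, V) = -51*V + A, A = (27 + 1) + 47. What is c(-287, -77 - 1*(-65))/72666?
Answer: 229/24222 ≈ 0.0094542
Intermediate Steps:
A = 75 (A = 28 + 47 = 75)
c(k, V) = 75 - 51*V (c(k, V) = -51*V + 75 = 75 - 51*V)
c(-287, -77 - 1*(-65))/72666 = (75 - 51*(-77 - 1*(-65)))/72666 = (75 - 51*(-77 + 65))*(1/72666) = (75 - 51*(-12))*(1/72666) = (75 + 612)*(1/72666) = 687*(1/72666) = 229/24222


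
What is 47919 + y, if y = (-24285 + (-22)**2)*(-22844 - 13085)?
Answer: 855194048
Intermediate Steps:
y = 855146129 (y = (-24285 + 484)*(-35929) = -23801*(-35929) = 855146129)
47919 + y = 47919 + 855146129 = 855194048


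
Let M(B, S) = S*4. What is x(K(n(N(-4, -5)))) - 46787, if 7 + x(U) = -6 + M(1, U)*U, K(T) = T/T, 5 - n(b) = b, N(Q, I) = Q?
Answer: -46796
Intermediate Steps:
M(B, S) = 4*S
n(b) = 5 - b
K(T) = 1
x(U) = -13 + 4*U² (x(U) = -7 + (-6 + (4*U)*U) = -7 + (-6 + 4*U²) = -13 + 4*U²)
x(K(n(N(-4, -5)))) - 46787 = (-13 + 4*1²) - 46787 = (-13 + 4*1) - 46787 = (-13 + 4) - 46787 = -9 - 46787 = -46796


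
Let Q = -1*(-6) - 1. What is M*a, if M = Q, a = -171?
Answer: -855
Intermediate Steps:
Q = 5 (Q = 6 - 1 = 5)
M = 5
M*a = 5*(-171) = -855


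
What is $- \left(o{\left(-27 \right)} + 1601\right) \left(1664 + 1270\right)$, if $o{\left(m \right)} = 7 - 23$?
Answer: $-4650390$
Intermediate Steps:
$o{\left(m \right)} = -16$
$- \left(o{\left(-27 \right)} + 1601\right) \left(1664 + 1270\right) = - \left(-16 + 1601\right) \left(1664 + 1270\right) = - 1585 \cdot 2934 = \left(-1\right) 4650390 = -4650390$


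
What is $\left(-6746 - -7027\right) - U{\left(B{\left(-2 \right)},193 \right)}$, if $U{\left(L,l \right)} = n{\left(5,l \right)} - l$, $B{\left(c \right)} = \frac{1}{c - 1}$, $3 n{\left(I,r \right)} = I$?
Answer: $\frac{1417}{3} \approx 472.33$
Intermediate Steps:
$n{\left(I,r \right)} = \frac{I}{3}$
$B{\left(c \right)} = \frac{1}{-1 + c}$
$U{\left(L,l \right)} = \frac{5}{3} - l$ ($U{\left(L,l \right)} = \frac{1}{3} \cdot 5 - l = \frac{5}{3} - l$)
$\left(-6746 - -7027\right) - U{\left(B{\left(-2 \right)},193 \right)} = \left(-6746 - -7027\right) - \left(\frac{5}{3} - 193\right) = \left(-6746 + 7027\right) - \left(\frac{5}{3} - 193\right) = 281 - - \frac{574}{3} = 281 + \frac{574}{3} = \frac{1417}{3}$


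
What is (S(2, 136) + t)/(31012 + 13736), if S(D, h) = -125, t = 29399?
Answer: 4879/7458 ≈ 0.65420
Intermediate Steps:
(S(2, 136) + t)/(31012 + 13736) = (-125 + 29399)/(31012 + 13736) = 29274/44748 = 29274*(1/44748) = 4879/7458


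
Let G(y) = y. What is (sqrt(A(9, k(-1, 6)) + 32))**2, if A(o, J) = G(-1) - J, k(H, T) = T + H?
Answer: 26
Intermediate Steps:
k(H, T) = H + T
A(o, J) = -1 - J
(sqrt(A(9, k(-1, 6)) + 32))**2 = (sqrt((-1 - (-1 + 6)) + 32))**2 = (sqrt((-1 - 1*5) + 32))**2 = (sqrt((-1 - 5) + 32))**2 = (sqrt(-6 + 32))**2 = (sqrt(26))**2 = 26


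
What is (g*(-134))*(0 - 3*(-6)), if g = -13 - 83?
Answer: 231552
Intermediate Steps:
g = -96
(g*(-134))*(0 - 3*(-6)) = (-96*(-134))*(0 - 3*(-6)) = 12864*(0 + 18) = 12864*18 = 231552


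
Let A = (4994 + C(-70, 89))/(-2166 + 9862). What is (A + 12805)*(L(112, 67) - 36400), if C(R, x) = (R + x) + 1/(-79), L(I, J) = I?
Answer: -17657811439128/37999 ≈ -4.6469e+8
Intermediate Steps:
C(R, x) = -1/79 + R + x (C(R, x) = (R + x) - 1/79 = -1/79 + R + x)
A = 198013/303992 (A = (4994 + (-1/79 - 70 + 89))/(-2166 + 9862) = (4994 + 1500/79)/7696 = (396026/79)*(1/7696) = 198013/303992 ≈ 0.65138)
(A + 12805)*(L(112, 67) - 36400) = (198013/303992 + 12805)*(112 - 36400) = (3892815573/303992)*(-36288) = -17657811439128/37999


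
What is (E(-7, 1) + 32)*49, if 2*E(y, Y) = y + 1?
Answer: 1421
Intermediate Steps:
E(y, Y) = 1/2 + y/2 (E(y, Y) = (y + 1)/2 = (1 + y)/2 = 1/2 + y/2)
(E(-7, 1) + 32)*49 = ((1/2 + (1/2)*(-7)) + 32)*49 = ((1/2 - 7/2) + 32)*49 = (-3 + 32)*49 = 29*49 = 1421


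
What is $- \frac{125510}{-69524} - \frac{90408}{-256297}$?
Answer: $\frac{2746668733}{1272770902} \approx 2.158$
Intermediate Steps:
$- \frac{125510}{-69524} - \frac{90408}{-256297} = \left(-125510\right) \left(- \frac{1}{69524}\right) - - \frac{90408}{256297} = \frac{8965}{4966} + \frac{90408}{256297} = \frac{2746668733}{1272770902}$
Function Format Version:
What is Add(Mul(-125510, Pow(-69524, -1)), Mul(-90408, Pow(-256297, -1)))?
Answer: Rational(2746668733, 1272770902) ≈ 2.1580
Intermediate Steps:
Add(Mul(-125510, Pow(-69524, -1)), Mul(-90408, Pow(-256297, -1))) = Add(Mul(-125510, Rational(-1, 69524)), Mul(-90408, Rational(-1, 256297))) = Add(Rational(8965, 4966), Rational(90408, 256297)) = Rational(2746668733, 1272770902)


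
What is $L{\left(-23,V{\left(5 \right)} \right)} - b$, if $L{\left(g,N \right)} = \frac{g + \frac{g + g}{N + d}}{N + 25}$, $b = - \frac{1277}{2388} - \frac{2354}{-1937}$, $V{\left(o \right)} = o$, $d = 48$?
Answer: $- \frac{361877837}{245154468} \approx -1.4761$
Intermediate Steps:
$b = \frac{3147803}{4625556}$ ($b = \left(-1277\right) \frac{1}{2388} - - \frac{2354}{1937} = - \frac{1277}{2388} + \frac{2354}{1937} = \frac{3147803}{4625556} \approx 0.68052$)
$L{\left(g,N \right)} = \frac{g + \frac{2 g}{48 + N}}{25 + N}$ ($L{\left(g,N \right)} = \frac{g + \frac{g + g}{N + 48}}{N + 25} = \frac{g + \frac{2 g}{48 + N}}{25 + N}$)
$L{\left(-23,V{\left(5 \right)} \right)} - b = - \frac{23 \left(50 + 5\right)}{1200 + 5^{2} + 73 \cdot 5} - \frac{3147803}{4625556} = \left(-23\right) \frac{1}{1200 + 25 + 365} \cdot 55 - \frac{3147803}{4625556} = \left(-23\right) \frac{1}{1590} \cdot 55 - \frac{3147803}{4625556} = - \frac{253}{318} - \frac{3147803}{4625556} = - \frac{361877837}{245154468}$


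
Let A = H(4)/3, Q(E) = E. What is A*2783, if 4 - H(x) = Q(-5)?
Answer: 8349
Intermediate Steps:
H(x) = 9 (H(x) = 4 - 1*(-5) = 4 + 5 = 9)
A = 3 (A = 9/3 = 9*(⅓) = 3)
A*2783 = 3*2783 = 8349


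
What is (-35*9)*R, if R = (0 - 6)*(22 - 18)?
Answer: 7560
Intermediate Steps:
R = -24 (R = -6*4 = -24)
(-35*9)*R = -35*9*(-24) = -315*(-24) = 7560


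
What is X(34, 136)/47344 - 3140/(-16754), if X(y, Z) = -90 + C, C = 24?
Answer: 3353509/18027304 ≈ 0.18602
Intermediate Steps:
X(y, Z) = -66 (X(y, Z) = -90 + 24 = -66)
X(34, 136)/47344 - 3140/(-16754) = -66/47344 - 3140/(-16754) = -66*1/47344 - 3140*(-1/16754) = -3/2152 + 1570/8377 = 3353509/18027304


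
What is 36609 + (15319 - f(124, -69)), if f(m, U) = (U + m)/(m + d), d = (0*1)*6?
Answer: 6439017/124 ≈ 51928.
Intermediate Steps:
d = 0 (d = 0*6 = 0)
f(m, U) = (U + m)/m (f(m, U) = (U + m)/(m + 0) = (U + m)/m)
36609 + (15319 - f(124, -69)) = 36609 + (15319 - (-69 + 124)/124) = 36609 + (15319 - 55/124) = 36609 + 1899501/124 = 6439017/124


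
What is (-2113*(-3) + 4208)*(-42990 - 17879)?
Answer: -641985343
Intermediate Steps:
(-2113*(-3) + 4208)*(-42990 - 17879) = (6339 + 4208)*(-60869) = 10547*(-60869) = -641985343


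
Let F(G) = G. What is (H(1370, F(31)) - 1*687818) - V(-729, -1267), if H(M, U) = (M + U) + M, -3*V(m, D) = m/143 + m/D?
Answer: -124117773639/181181 ≈ -6.8505e+5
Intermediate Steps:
V(m, D) = -m/429 - m/(3*D) (V(m, D) = -(m/143 + m/D)/3 = -m/429 - m/(3*D))
H(M, U) = U + 2*M
(H(1370, F(31)) - 1*687818) - V(-729, -1267) = ((31 + 2*1370) - 1*687818) - (-1)*(-729)*(143 - 1267)/(429*(-1267)) = ((31 + 2740) - 687818) - (-1)*(-729)*(-1)*(-1124)/(429*1267) = (2771 - 687818) - 1*273132/181181 = -685047 - 273132/181181 = -124117773639/181181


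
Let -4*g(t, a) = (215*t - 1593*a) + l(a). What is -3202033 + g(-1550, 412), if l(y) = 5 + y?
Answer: -11818983/4 ≈ -2.9547e+6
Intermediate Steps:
g(t, a) = -5/4 + 398*a - 215*t/4 (g(t, a) = -((215*t - 1593*a) + (5 + a))/4 = -((-1593*a + 215*t) + (5 + a))/4 = -(5 - 1592*a + 215*t)/4 = -5/4 + 398*a - 215*t/4)
-3202033 + g(-1550, 412) = -3202033 + (-5/4 + 398*412 - 215/4*(-1550)) = -3202033 + (-5/4 + 163976 + 166625/2) = -3202033 + 989149/4 = -11818983/4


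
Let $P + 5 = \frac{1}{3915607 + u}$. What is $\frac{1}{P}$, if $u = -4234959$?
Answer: $- \frac{319352}{1596761} \approx -0.2$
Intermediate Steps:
$P = - \frac{1596761}{319352}$ ($P = -5 + \frac{1}{3915607 - 4234959} = -5 + \frac{1}{-319352} = -5 - \frac{1}{319352} = - \frac{1596761}{319352} \approx -5.0$)
$\frac{1}{P} = \frac{1}{- \frac{1596761}{319352}} = - \frac{319352}{1596761}$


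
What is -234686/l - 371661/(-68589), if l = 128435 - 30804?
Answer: 6729585679/2232137553 ≈ 3.0149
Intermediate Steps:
l = 97631
-234686/l - 371661/(-68589) = -234686/97631 - 371661/(-68589) = -234686*1/97631 - 371661*(-1/68589) = -234686/97631 + 123887/22863 = 6729585679/2232137553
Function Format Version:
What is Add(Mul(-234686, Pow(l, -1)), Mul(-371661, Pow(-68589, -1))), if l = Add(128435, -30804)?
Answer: Rational(6729585679, 2232137553) ≈ 3.0149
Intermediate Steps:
l = 97631
Add(Mul(-234686, Pow(l, -1)), Mul(-371661, Pow(-68589, -1))) = Add(Mul(-234686, Pow(97631, -1)), Mul(-371661, Pow(-68589, -1))) = Add(Mul(-234686, Rational(1, 97631)), Mul(-371661, Rational(-1, 68589))) = Add(Rational(-234686, 97631), Rational(123887, 22863)) = Rational(6729585679, 2232137553)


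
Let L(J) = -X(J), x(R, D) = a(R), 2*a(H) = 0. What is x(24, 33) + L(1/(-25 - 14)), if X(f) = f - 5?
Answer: 196/39 ≈ 5.0256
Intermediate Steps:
a(H) = 0 (a(H) = (1/2)*0 = 0)
x(R, D) = 0
X(f) = -5 + f
L(J) = 5 - J (L(J) = -(-5 + J) = 5 - J)
x(24, 33) + L(1/(-25 - 14)) = 0 + (5 - 1/(-25 - 14)) = 0 + (5 - 1/(-39)) = 0 + (5 - 1*(-1/39)) = 0 + (5 + 1/39) = 0 + 196/39 = 196/39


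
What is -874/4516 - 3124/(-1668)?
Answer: 1581269/941586 ≈ 1.6794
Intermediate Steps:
-874/4516 - 3124/(-1668) = -874*1/4516 - 3124*(-1/1668) = -437/2258 + 781/417 = 1581269/941586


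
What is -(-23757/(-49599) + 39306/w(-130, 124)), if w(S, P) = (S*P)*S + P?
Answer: -8622942227/17324302446 ≈ -0.49774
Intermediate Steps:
w(S, P) = P + P*S² (w(S, P) = (P*S)*S + P = P*S² + P = P + P*S²)
-(-23757/(-49599) + 39306/w(-130, 124)) = -(-23757/(-49599) + 39306/((124*(1 + (-130)²)))) = -(-23757*(-1/49599) + 39306/((124*(1 + 16900)))) = -(7919/16533 + 39306/((124*16901))) = -(7919/16533 + 39306/2095724) = -(7919/16533 + 39306*(1/2095724)) = -(7919/16533 + 19653/1047862) = -1*8622942227/17324302446 = -8622942227/17324302446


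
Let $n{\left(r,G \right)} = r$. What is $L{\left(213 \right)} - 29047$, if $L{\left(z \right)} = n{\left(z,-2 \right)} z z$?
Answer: $9634550$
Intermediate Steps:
$L{\left(z \right)} = z^{3}$ ($L{\left(z \right)} = z z z = z^{2} z = z^{3}$)
$L{\left(213 \right)} - 29047 = 213^{3} - 29047 = 9663597 - 29047 = 9634550$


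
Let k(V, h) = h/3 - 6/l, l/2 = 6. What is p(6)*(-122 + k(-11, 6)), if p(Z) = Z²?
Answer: -4338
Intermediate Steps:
l = 12 (l = 2*6 = 12)
k(V, h) = -½ + h/3 (k(V, h) = h/3 - 6/12 = h*(⅓) - 6*1/12 = h/3 - ½ = -½ + h/3)
p(6)*(-122 + k(-11, 6)) = 6²*(-122 + (-½ + (⅓)*6)) = 36*(-122 + (-½ + 2)) = 36*(-122 + 3/2) = 36*(-241/2) = -4338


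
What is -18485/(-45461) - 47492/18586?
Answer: -907735801/422469073 ≈ -2.1486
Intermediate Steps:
-18485/(-45461) - 47492/18586 = -18485*(-1/45461) - 47492*1/18586 = 18485/45461 - 23746/9293 = -907735801/422469073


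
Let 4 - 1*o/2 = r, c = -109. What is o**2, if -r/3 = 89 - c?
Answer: 1430416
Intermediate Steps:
r = -594 (r = -3*(89 - 1*(-109)) = -3*(89 + 109) = -3*198 = -594)
o = 1196 (o = 8 - 2*(-594) = 8 + 1188 = 1196)
o**2 = 1196**2 = 1430416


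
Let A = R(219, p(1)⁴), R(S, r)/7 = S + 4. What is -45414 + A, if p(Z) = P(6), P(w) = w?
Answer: -43853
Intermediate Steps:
p(Z) = 6
R(S, r) = 28 + 7*S (R(S, r) = 7*(S + 4) = 7*(4 + S) = 28 + 7*S)
A = 1561 (A = 28 + 7*219 = 28 + 1533 = 1561)
-45414 + A = -45414 + 1561 = -43853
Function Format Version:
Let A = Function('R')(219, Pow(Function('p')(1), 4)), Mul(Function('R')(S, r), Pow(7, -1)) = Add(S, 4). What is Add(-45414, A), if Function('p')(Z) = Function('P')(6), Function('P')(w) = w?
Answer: -43853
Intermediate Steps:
Function('p')(Z) = 6
Function('R')(S, r) = Add(28, Mul(7, S)) (Function('R')(S, r) = Mul(7, Add(S, 4)) = Mul(7, Add(4, S)) = Add(28, Mul(7, S)))
A = 1561 (A = Add(28, Mul(7, 219)) = Add(28, 1533) = 1561)
Add(-45414, A) = Add(-45414, 1561) = -43853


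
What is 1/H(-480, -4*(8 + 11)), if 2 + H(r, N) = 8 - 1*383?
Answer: -1/377 ≈ -0.0026525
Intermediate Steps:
H(r, N) = -377 (H(r, N) = -2 + (8 - 1*383) = -2 + (8 - 383) = -2 - 375 = -377)
1/H(-480, -4*(8 + 11)) = 1/(-377) = -1/377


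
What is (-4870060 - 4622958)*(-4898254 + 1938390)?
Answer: 28098042229552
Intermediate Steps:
(-4870060 - 4622958)*(-4898254 + 1938390) = -9493018*(-2959864) = 28098042229552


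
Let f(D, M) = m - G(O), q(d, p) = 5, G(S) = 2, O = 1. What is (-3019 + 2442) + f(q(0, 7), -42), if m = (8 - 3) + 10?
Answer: -564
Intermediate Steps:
m = 15 (m = 5 + 10 = 15)
f(D, M) = 13 (f(D, M) = 15 - 1*2 = 15 - 2 = 13)
(-3019 + 2442) + f(q(0, 7), -42) = (-3019 + 2442) + 13 = -577 + 13 = -564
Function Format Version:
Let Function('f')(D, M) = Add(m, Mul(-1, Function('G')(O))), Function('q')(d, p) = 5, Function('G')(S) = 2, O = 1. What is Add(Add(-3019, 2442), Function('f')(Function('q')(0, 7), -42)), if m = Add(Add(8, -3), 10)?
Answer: -564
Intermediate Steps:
m = 15 (m = Add(5, 10) = 15)
Function('f')(D, M) = 13 (Function('f')(D, M) = Add(15, Mul(-1, 2)) = Add(15, -2) = 13)
Add(Add(-3019, 2442), Function('f')(Function('q')(0, 7), -42)) = Add(Add(-3019, 2442), 13) = Add(-577, 13) = -564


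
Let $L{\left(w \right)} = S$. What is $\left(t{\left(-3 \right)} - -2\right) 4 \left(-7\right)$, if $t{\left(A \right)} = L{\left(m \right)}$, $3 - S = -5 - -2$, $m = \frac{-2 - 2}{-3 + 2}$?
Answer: $-224$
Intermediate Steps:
$m = 4$ ($m = - \frac{4}{-1} = \left(-4\right) \left(-1\right) = 4$)
$S = 6$ ($S = 3 - \left(-5 - -2\right) = 3 - \left(-5 + 2\right) = 3 - -3 = 3 + 3 = 6$)
$L{\left(w \right)} = 6$
$t{\left(A \right)} = 6$
$\left(t{\left(-3 \right)} - -2\right) 4 \left(-7\right) = \left(6 - -2\right) 4 \left(-7\right) = \left(6 + \left(-3 + 5\right)\right) \left(-28\right) = \left(6 + 2\right) \left(-28\right) = 8 \left(-28\right) = -224$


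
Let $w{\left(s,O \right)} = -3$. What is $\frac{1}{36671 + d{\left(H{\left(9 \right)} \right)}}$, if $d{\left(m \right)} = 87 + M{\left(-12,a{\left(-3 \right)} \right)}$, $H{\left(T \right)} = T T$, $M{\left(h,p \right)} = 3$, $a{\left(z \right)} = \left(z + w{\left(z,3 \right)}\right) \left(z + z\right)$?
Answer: $\frac{1}{36761} \approx 2.7203 \cdot 10^{-5}$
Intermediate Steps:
$a{\left(z \right)} = 2 z \left(-3 + z\right)$ ($a{\left(z \right)} = \left(z - 3\right) \left(z + z\right) = \left(-3 + z\right) 2 z = 2 z \left(-3 + z\right)$)
$H{\left(T \right)} = T^{2}$
$d{\left(m \right)} = 90$ ($d{\left(m \right)} = 87 + 3 = 90$)
$\frac{1}{36671 + d{\left(H{\left(9 \right)} \right)}} = \frac{1}{36671 + 90} = \frac{1}{36761}$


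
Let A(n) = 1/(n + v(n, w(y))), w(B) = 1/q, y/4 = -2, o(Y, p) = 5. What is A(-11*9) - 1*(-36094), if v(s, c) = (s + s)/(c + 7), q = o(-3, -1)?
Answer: 9131780/253 ≈ 36094.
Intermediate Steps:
q = 5
y = -8 (y = 4*(-2) = -8)
w(B) = ⅕ (w(B) = 1/5 = ⅕)
v(s, c) = 2*s/(7 + c) (v(s, c) = (2*s)/(7 + c) = 2*s/(7 + c))
A(n) = 18/(23*n) (A(n) = 1/(n + 2*n/(7 + ⅕)) = 1/(n + 2*n/(36/5)) = 1/(n + 2*n*(5/36)) = 1/(n + 5*n/18) = 1/(23*n/18) = 18/(23*n))
A(-11*9) - 1*(-36094) = 18/(23*((-11*9))) - 1*(-36094) = (18/23)/(-99) + 36094 = (18/23)*(-1/99) + 36094 = -2/253 + 36094 = 9131780/253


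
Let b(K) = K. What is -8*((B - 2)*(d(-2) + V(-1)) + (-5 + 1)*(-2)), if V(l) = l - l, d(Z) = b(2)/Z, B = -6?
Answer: -128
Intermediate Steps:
d(Z) = 2/Z
V(l) = 0
-8*((B - 2)*(d(-2) + V(-1)) + (-5 + 1)*(-2)) = -8*((-6 - 2)*(2/(-2) + 0) + (-5 + 1)*(-2)) = -8*(-8*(2*(-½) + 0) - 4*(-2)) = -8*(-8*(-1 + 0) + 8) = -8*(-8*(-1) + 8) = -8*(8 + 8) = -8*16 = -128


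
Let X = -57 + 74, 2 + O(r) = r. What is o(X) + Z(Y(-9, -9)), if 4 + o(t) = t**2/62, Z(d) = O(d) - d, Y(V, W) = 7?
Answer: -83/62 ≈ -1.3387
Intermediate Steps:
O(r) = -2 + r
Z(d) = -2 (Z(d) = (-2 + d) - d = -2)
X = 17
o(t) = -4 + t**2/62
o(X) + Z(Y(-9, -9)) = (-4 + (1/62)*17**2) - 2 = (-4 + (1/62)*289) - 2 = (-4 + 289/62) - 2 = 41/62 - 2 = -83/62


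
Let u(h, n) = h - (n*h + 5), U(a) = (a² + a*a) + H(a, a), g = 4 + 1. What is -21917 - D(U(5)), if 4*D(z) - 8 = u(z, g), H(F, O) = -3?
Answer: -87483/4 ≈ -21871.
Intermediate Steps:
g = 5
U(a) = -3 + 2*a² (U(a) = (a² + a*a) - 3 = (a² + a²) - 3 = 2*a² - 3 = -3 + 2*a²)
u(h, n) = -5 + h - h*n (u(h, n) = h - (h*n + 5) = h - (5 + h*n) = h + (-5 - h*n) = -5 + h - h*n)
D(z) = ¾ - z (D(z) = 2 + (-5 + z - 1*z*5)/4 = 2 + (-5 + z - 5*z)/4 = 2 + (-5 - 4*z)/4 = 2 + (-5/4 - z) = ¾ - z)
-21917 - D(U(5)) = -21917 - (¾ - (-3 + 2*5²)) = -21917 - (¾ - (-3 + 2*25)) = -21917 - (¾ - (-3 + 50)) = -21917 - (¾ - 1*47) = -21917 - (¾ - 47) = -21917 - 1*(-185/4) = -21917 + 185/4 = -87483/4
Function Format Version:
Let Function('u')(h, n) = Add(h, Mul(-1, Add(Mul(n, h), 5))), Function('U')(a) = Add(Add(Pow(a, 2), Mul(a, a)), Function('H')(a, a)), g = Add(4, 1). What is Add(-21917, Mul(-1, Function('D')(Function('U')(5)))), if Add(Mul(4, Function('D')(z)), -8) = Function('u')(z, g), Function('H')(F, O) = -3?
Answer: Rational(-87483, 4) ≈ -21871.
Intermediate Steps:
g = 5
Function('U')(a) = Add(-3, Mul(2, Pow(a, 2))) (Function('U')(a) = Add(Add(Pow(a, 2), Mul(a, a)), -3) = Add(Add(Pow(a, 2), Pow(a, 2)), -3) = Add(Mul(2, Pow(a, 2)), -3) = Add(-3, Mul(2, Pow(a, 2))))
Function('u')(h, n) = Add(-5, h, Mul(-1, h, n)) (Function('u')(h, n) = Add(h, Mul(-1, Add(Mul(h, n), 5))) = Add(h, Mul(-1, Add(5, Mul(h, n)))) = Add(h, Add(-5, Mul(-1, h, n))) = Add(-5, h, Mul(-1, h, n)))
Function('D')(z) = Add(Rational(3, 4), Mul(-1, z)) (Function('D')(z) = Add(2, Mul(Rational(1, 4), Add(-5, z, Mul(-1, z, 5)))) = Add(2, Mul(Rational(1, 4), Add(-5, z, Mul(-5, z)))) = Add(2, Mul(Rational(1, 4), Add(-5, Mul(-4, z)))) = Add(2, Add(Rational(-5, 4), Mul(-1, z))) = Add(Rational(3, 4), Mul(-1, z)))
Add(-21917, Mul(-1, Function('D')(Function('U')(5)))) = Add(-21917, Mul(-1, Add(Rational(3, 4), Mul(-1, Add(-3, Mul(2, Pow(5, 2))))))) = Add(-21917, Mul(-1, Add(Rational(3, 4), Mul(-1, Add(-3, Mul(2, 25)))))) = Add(-21917, Mul(-1, Add(Rational(3, 4), Mul(-1, Add(-3, 50))))) = Add(-21917, Mul(-1, Add(Rational(3, 4), Mul(-1, 47)))) = Add(-21917, Mul(-1, Add(Rational(3, 4), -47))) = Add(-21917, Mul(-1, Rational(-185, 4))) = Add(-21917, Rational(185, 4)) = Rational(-87483, 4)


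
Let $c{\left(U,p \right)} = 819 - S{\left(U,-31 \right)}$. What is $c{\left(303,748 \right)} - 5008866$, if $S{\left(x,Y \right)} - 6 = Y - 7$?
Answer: $-5008015$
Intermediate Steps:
$S{\left(x,Y \right)} = -1 + Y$ ($S{\left(x,Y \right)} = 6 + \left(Y - 7\right) = 6 + \left(-7 + Y\right) = -1 + Y$)
$c{\left(U,p \right)} = 851$ ($c{\left(U,p \right)} = 819 - \left(-1 - 31\right) = 819 - -32 = 819 + 32 = 851$)
$c{\left(303,748 \right)} - 5008866 = 851 - 5008866 = -5008015$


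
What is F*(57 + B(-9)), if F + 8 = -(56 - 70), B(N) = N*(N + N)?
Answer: 1314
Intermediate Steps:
B(N) = 2*N² (B(N) = N*(2*N) = 2*N²)
F = 6 (F = -8 - (56 - 70) = -8 - 1*(-14) = -8 + 14 = 6)
F*(57 + B(-9)) = 6*(57 + 2*(-9)²) = 6*(57 + 2*81) = 6*(57 + 162) = 6*219 = 1314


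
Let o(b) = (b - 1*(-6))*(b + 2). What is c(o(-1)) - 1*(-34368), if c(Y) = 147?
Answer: 34515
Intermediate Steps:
o(b) = (2 + b)*(6 + b) (o(b) = (b + 6)*(2 + b) = (6 + b)*(2 + b) = (2 + b)*(6 + b))
c(o(-1)) - 1*(-34368) = 147 - 1*(-34368) = 147 + 34368 = 34515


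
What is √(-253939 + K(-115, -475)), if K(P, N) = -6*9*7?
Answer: I*√254317 ≈ 504.3*I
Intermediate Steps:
K(P, N) = -378 (K(P, N) = -54*7 = -378)
√(-253939 + K(-115, -475)) = √(-253939 - 378) = √(-254317) = I*√254317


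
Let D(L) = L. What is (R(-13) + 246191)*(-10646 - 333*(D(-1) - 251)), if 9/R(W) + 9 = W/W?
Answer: 72153328565/4 ≈ 1.8038e+10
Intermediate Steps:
R(W) = -9/8 (R(W) = 9/(-9 + W/W) = 9/(-9 + 1) = 9/(-8) = 9*(-⅛) = -9/8)
(R(-13) + 246191)*(-10646 - 333*(D(-1) - 251)) = (-9/8 + 246191)*(-10646 - 333*(-1 - 251)) = 1969519*(-10646 - 333*(-252))/8 = 1969519*(-10646 + 83916)/8 = (1969519/8)*73270 = 72153328565/4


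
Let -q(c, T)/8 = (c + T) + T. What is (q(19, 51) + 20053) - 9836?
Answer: 9249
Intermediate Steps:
q(c, T) = -16*T - 8*c (q(c, T) = -8*((c + T) + T) = -8*((T + c) + T) = -8*(c + 2*T) = -16*T - 8*c)
(q(19, 51) + 20053) - 9836 = ((-16*51 - 8*19) + 20053) - 9836 = ((-816 - 152) + 20053) - 9836 = (-968 + 20053) - 9836 = 19085 - 9836 = 9249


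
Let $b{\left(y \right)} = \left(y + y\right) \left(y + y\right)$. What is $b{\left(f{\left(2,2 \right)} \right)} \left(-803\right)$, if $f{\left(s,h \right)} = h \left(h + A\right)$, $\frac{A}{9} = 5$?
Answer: $-28381232$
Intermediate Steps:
$A = 45$ ($A = 9 \cdot 5 = 45$)
$f{\left(s,h \right)} = h \left(45 + h\right)$ ($f{\left(s,h \right)} = h \left(h + 45\right) = h \left(45 + h\right)$)
$b{\left(y \right)} = 4 y^{2}$ ($b{\left(y \right)} = 2 y 2 y = 4 y^{2}$)
$b{\left(f{\left(2,2 \right)} \right)} \left(-803\right) = 4 \left(2 \left(45 + 2\right)\right)^{2} \left(-803\right) = 4 \left(2 \cdot 47\right)^{2} \left(-803\right) = 4 \cdot 94^{2} \left(-803\right) = 4 \cdot 8836 \left(-803\right) = 35344 \left(-803\right) = -28381232$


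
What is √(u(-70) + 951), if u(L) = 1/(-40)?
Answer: √380390/20 ≈ 30.838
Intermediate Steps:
u(L) = -1/40
√(u(-70) + 951) = √(-1/40 + 951) = √(38039/40) = √380390/20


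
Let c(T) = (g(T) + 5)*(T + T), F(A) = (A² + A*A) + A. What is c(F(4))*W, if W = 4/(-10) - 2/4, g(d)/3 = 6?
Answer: -7452/5 ≈ -1490.4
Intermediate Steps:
g(d) = 18 (g(d) = 3*6 = 18)
F(A) = A + 2*A² (F(A) = (A² + A²) + A = 2*A² + A = A + 2*A²)
c(T) = 46*T (c(T) = (18 + 5)*(T + T) = 23*(2*T) = 46*T)
W = -9/10 (W = 4*(-⅒) - 2*¼ = -⅖ - ½ = -9/10 ≈ -0.90000)
c(F(4))*W = (46*(4*(1 + 2*4)))*(-9/10) = (46*(4*(1 + 8)))*(-9/10) = (46*(4*9))*(-9/10) = (46*36)*(-9/10) = 1656*(-9/10) = -7452/5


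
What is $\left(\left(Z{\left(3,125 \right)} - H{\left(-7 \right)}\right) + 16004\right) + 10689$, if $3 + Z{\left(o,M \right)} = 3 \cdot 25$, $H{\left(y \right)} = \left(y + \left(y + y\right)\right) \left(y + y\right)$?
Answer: $26471$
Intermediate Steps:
$H{\left(y \right)} = 6 y^{2}$ ($H{\left(y \right)} = \left(y + 2 y\right) 2 y = 3 y 2 y = 6 y^{2}$)
$Z{\left(o,M \right)} = 72$ ($Z{\left(o,M \right)} = -3 + 3 \cdot 25 = -3 + 75 = 72$)
$\left(\left(Z{\left(3,125 \right)} - H{\left(-7 \right)}\right) + 16004\right) + 10689 = \left(\left(72 - 6 \left(-7\right)^{2}\right) + 16004\right) + 10689 = \left(\left(72 - 6 \cdot 49\right) + 16004\right) + 10689 = \left(\left(72 - 294\right) + 16004\right) + 10689 = \left(-222 + 16004\right) + 10689 = 15782 + 10689 = 26471$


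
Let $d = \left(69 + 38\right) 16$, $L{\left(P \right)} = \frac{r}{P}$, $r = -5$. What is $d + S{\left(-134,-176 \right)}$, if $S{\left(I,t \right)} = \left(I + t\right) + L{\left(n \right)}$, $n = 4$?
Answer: $\frac{5603}{4} \approx 1400.8$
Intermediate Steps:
$L{\left(P \right)} = - \frac{5}{P}$
$S{\left(I,t \right)} = - \frac{5}{4} + I + t$ ($S{\left(I,t \right)} = \left(I + t\right) - \frac{5}{4} = - \frac{5}{4} + I + t$)
$d = 1712$ ($d = 107 \cdot 16 = 1712$)
$d + S{\left(-134,-176 \right)} = 1712 - \frac{1245}{4} = \frac{5603}{4}$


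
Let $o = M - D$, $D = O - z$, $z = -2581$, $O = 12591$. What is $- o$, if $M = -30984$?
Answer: $46156$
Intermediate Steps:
$D = 15172$ ($D = 12591 - -2581 = 12591 + 2581 = 15172$)
$o = -46156$ ($o = -30984 - 15172 = -46156$)
$- o = \left(-1\right) \left(-46156\right) = 46156$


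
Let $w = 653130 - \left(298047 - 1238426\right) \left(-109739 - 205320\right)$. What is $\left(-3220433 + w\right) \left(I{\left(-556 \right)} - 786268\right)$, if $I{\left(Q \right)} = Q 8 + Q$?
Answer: $234436038281452608$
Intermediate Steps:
$w = -296274214231$ ($w = 653130 - \left(-940379\right) \left(-315059\right) = 653130 - 296274867361 = -296274214231$)
$I{\left(Q \right)} = 9 Q$ ($I{\left(Q \right)} = 8 Q + Q = 9 Q$)
$\left(-3220433 + w\right) \left(I{\left(-556 \right)} - 786268\right) = \left(-3220433 - 296274214231\right) \left(9 \left(-556\right) - 786268\right) = - 296277434664 \left(-5004 - 786268\right) = \left(-296277434664\right) \left(-791272\right) = 234436038281452608$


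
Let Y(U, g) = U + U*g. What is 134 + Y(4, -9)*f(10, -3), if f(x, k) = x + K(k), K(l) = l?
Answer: -90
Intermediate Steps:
f(x, k) = k + x (f(x, k) = x + k = k + x)
134 + Y(4, -9)*f(10, -3) = 134 + (4*(1 - 9))*(-3 + 10) = 134 + (4*(-8))*7 = 134 - 32*7 = 134 - 224 = -90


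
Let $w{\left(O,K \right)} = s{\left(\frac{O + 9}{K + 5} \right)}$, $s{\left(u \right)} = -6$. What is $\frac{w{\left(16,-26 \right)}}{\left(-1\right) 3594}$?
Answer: $\frac{1}{599} \approx 0.0016694$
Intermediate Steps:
$w{\left(O,K \right)} = -6$
$\frac{w{\left(16,-26 \right)}}{\left(-1\right) 3594} = - \frac{6}{\left(-1\right) 3594} = - \frac{6}{-3594} = \left(-6\right) \left(- \frac{1}{3594}\right) = \frac{1}{599}$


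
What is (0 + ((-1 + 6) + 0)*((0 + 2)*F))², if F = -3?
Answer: 900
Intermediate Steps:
(0 + ((-1 + 6) + 0)*((0 + 2)*F))² = (0 + ((-1 + 6) + 0)*((0 + 2)*(-3)))² = (0 + (5 + 0)*(2*(-3)))² = (0 + 5*(-6))² = (0 - 30)² = (-30)² = 900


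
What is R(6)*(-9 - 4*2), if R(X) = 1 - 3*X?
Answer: 289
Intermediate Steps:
R(6)*(-9 - 4*2) = (1 - 3*6)*(-9 - 4*2) = (1 - 18)*(-9 - 8) = -17*(-17) = 289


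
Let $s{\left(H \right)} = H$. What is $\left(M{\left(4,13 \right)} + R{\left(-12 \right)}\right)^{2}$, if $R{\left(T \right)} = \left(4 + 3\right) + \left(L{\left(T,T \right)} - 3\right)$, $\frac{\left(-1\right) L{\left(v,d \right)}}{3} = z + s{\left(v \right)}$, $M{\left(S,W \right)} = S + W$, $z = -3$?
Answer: $4356$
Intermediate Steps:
$L{\left(v,d \right)} = 9 - 3 v$ ($L{\left(v,d \right)} = - 3 \left(-3 + v\right) = 9 - 3 v$)
$R{\left(T \right)} = 13 - 3 T$ ($R{\left(T \right)} = \left(4 + 3\right) - \left(-6 + 3 T\right) = 7 - \left(-6 + 3 T\right) = 13 - 3 T$)
$\left(M{\left(4,13 \right)} + R{\left(-12 \right)}\right)^{2} = \left(\left(4 + 13\right) + \left(13 - -36\right)\right)^{2} = \left(17 + \left(13 + 36\right)\right)^{2} = \left(17 + 49\right)^{2} = 66^{2} = 4356$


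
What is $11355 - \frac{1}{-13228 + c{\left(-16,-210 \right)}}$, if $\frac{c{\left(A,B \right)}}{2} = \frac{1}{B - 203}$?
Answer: $\frac{62034250343}{5463166} \approx 11355.0$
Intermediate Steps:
$c{\left(A,B \right)} = \frac{2}{-203 + B}$ ($c{\left(A,B \right)} = \frac{2}{B - 203} = \frac{2}{-203 + B}$)
$11355 - \frac{1}{-13228 + c{\left(-16,-210 \right)}} = 11355 - \frac{1}{-13228 + \frac{2}{-203 - 210}} = 11355 - \frac{1}{-13228 + \frac{2}{-413}} = 11355 - \frac{1}{-13228 + 2 \left(- \frac{1}{413}\right)} = 11355 - \frac{1}{-13228 - \frac{2}{413}} = 11355 - \frac{1}{- \frac{5463166}{413}} = 11355 - - \frac{413}{5463166} = 11355 + \frac{413}{5463166} = \frac{62034250343}{5463166}$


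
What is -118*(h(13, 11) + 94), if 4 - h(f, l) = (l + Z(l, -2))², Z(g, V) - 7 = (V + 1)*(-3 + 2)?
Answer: 31034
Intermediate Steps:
Z(g, V) = 6 - V (Z(g, V) = 7 + (V + 1)*(-3 + 2) = 7 + (1 + V)*(-1) = 7 + (-1 - V) = 6 - V)
h(f, l) = 4 - (8 + l)² (h(f, l) = 4 - (l + (6 - 1*(-2)))² = 4 - (l + (6 + 2))² = 4 - (l + 8)² = 4 - (8 + l)²)
-118*(h(13, 11) + 94) = -118*((4 - (8 + 11)²) + 94) = -118*((4 - 1*19²) + 94) = -118*((4 - 1*361) + 94) = -118*((4 - 361) + 94) = -118*(-357 + 94) = -118*(-263) = 31034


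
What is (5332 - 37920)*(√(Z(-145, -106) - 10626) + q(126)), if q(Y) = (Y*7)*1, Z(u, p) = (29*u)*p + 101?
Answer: -28742616 - 32588*√435205 ≈ -5.0241e+7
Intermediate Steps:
Z(u, p) = 101 + 29*p*u (Z(u, p) = 29*p*u + 101 = 101 + 29*p*u)
q(Y) = 7*Y (q(Y) = (7*Y)*1 = 7*Y)
(5332 - 37920)*(√(Z(-145, -106) - 10626) + q(126)) = (5332 - 37920)*(√((101 + 29*(-106)*(-145)) - 10626) + 7*126) = -32588*(√((101 + 445730) - 10626) + 882) = -32588*(√(445831 - 10626) + 882) = -32588*(√435205 + 882) = -32588*(882 + √435205) = -28742616 - 32588*√435205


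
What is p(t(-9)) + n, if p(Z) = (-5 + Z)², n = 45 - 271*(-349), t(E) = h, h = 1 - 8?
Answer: 94768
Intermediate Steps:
h = -7
t(E) = -7
n = 94624 (n = 45 + 94579 = 94624)
p(t(-9)) + n = (-5 - 7)² + 94624 = (-12)² + 94624 = 144 + 94624 = 94768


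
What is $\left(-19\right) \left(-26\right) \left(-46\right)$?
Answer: $-22724$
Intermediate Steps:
$\left(-19\right) \left(-26\right) \left(-46\right) = 494 \left(-46\right) = -22724$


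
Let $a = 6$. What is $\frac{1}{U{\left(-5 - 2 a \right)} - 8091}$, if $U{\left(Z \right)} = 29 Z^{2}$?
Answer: $\frac{1}{290} \approx 0.0034483$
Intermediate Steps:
$\frac{1}{U{\left(-5 - 2 a \right)} - 8091} = \frac{1}{29 \left(-5 - 12\right)^{2} - 8091} = \frac{1}{29 \left(-17\right)^{2} - 8091} = \frac{1}{29 \cdot 289 - 8091} = \frac{1}{8381 - 8091} = \frac{1}{290}$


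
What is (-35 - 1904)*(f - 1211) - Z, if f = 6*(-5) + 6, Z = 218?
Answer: 2394447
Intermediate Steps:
f = -24 (f = -30 + 6 = -24)
(-35 - 1904)*(f - 1211) - Z = (-35 - 1904)*(-24 - 1211) - 1*218 = -1939*(-1235) - 218 = 2394665 - 218 = 2394447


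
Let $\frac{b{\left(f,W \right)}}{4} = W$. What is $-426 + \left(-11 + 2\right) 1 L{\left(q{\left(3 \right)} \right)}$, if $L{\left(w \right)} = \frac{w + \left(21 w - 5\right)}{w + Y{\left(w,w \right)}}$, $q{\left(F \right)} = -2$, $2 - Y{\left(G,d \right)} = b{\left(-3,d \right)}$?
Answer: $- \frac{2967}{8} \approx -370.88$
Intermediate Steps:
$b{\left(f,W \right)} = 4 W$
$Y{\left(G,d \right)} = 2 - 4 d$
$L{\left(w \right)} = \frac{-5 + 22 w}{2 - 3 w}$ ($L{\left(w \right)} = \frac{w + \left(21 w - 5\right)}{w - \left(-2 + 4 w\right)} = \frac{w + \left(-5 + 21 w\right)}{2 - 3 w} = \frac{-5 + 22 w}{2 - 3 w}$)
$-426 + \left(-11 + 2\right) 1 L{\left(q{\left(3 \right)} \right)} = -426 + \left(-11 + 2\right) 1 \frac{5 - -44}{-2 + 3 \left(-2\right)} = -426 + \left(-9\right) 1 \frac{5 + 44}{-2 - 6} = -426 - 9 \frac{1}{-8} \cdot 49 = -426 - 9 \left(\left(- \frac{1}{8}\right) 49\right) = -426 - - \frac{441}{8} = -426 + \frac{441}{8} = - \frac{2967}{8}$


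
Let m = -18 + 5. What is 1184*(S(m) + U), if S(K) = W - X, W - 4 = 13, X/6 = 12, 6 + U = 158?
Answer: 114848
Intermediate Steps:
U = 152 (U = -6 + 158 = 152)
X = 72 (X = 6*12 = 72)
W = 17 (W = 4 + 13 = 17)
m = -13
S(K) = -55 (S(K) = 17 - 1*72 = 17 - 72 = -55)
1184*(S(m) + U) = 1184*(-55 + 152) = 1184*97 = 114848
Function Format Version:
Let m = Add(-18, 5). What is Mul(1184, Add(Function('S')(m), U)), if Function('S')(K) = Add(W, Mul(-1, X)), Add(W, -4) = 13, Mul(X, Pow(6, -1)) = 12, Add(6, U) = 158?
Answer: 114848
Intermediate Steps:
U = 152 (U = Add(-6, 158) = 152)
X = 72 (X = Mul(6, 12) = 72)
W = 17 (W = Add(4, 13) = 17)
m = -13
Function('S')(K) = -55 (Function('S')(K) = Add(17, Mul(-1, 72)) = Add(17, -72) = -55)
Mul(1184, Add(Function('S')(m), U)) = Mul(1184, Add(-55, 152)) = Mul(1184, 97) = 114848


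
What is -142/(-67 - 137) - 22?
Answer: -2173/102 ≈ -21.304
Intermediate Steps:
-142/(-67 - 137) - 22 = -142/(-204) - 22 = -1/204*(-142) - 22 = 71/102 - 22 = -2173/102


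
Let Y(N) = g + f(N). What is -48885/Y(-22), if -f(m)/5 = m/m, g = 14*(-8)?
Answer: 16295/39 ≈ 417.82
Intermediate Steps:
g = -112
f(m) = -5 (f(m) = -5*m/m = -5*1 = -5)
Y(N) = -117 (Y(N) = -112 - 5 = -117)
-48885/Y(-22) = -48885/(-117) = -48885*(-1/117) = 16295/39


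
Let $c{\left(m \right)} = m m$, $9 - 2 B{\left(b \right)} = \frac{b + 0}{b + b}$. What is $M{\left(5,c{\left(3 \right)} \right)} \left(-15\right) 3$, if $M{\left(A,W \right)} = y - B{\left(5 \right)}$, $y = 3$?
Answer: $\frac{225}{4} \approx 56.25$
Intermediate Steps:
$B{\left(b \right)} = \frac{17}{4}$ ($B{\left(b \right)} = \frac{9}{2} - \frac{\left(b + 0\right) \frac{1}{b + b}}{2} = \frac{9}{2} - \frac{b \frac{1}{2 b}}{2} = \frac{9}{2} - \frac{1}{4} = \frac{17}{4}$)
$c{\left(m \right)} = m^{2}$
$M{\left(A,W \right)} = - \frac{5}{4}$ ($M{\left(A,W \right)} = 3 - \frac{17}{4} = - \frac{5}{4}$)
$M{\left(5,c{\left(3 \right)} \right)} \left(-15\right) 3 = \left(- \frac{5}{4}\right) \left(-15\right) 3 = \frac{75}{4} \cdot 3 = \frac{225}{4}$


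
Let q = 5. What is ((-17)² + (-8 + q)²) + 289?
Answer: 587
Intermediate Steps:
((-17)² + (-8 + q)²) + 289 = ((-17)² + (-8 + 5)²) + 289 = (289 + (-3)²) + 289 = (289 + 9) + 289 = 298 + 289 = 587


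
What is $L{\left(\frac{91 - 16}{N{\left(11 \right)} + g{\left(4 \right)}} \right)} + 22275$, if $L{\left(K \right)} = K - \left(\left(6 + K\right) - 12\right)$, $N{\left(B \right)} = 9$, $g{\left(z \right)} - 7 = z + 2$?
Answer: $22281$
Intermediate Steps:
$g{\left(z \right)} = 9 + z$ ($g{\left(z \right)} = 7 + \left(z + 2\right) = 7 + \left(2 + z\right) = 9 + z$)
$L{\left(K \right)} = 6$ ($L{\left(K \right)} = K - \left(-6 + K\right) = 6$)
$L{\left(\frac{91 - 16}{N{\left(11 \right)} + g{\left(4 \right)}} \right)} + 22275 = 6 + 22275 = 22281$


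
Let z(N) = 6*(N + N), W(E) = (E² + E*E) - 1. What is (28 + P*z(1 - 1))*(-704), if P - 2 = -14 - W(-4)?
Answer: -19712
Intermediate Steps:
W(E) = -1 + 2*E² (W(E) = (E² + E²) - 1 = 2*E² - 1 = -1 + 2*E²)
P = -43 (P = 2 + (-14 - (-1 + 2*(-4)²)) = 2 + (-14 - (-1 + 2*16)) = 2 + (-14 - (-1 + 32)) = 2 + (-14 - 1*31) = 2 + (-14 - 31) = 2 - 45 = -43)
z(N) = 12*N (z(N) = 6*(2*N) = 12*N)
(28 + P*z(1 - 1))*(-704) = (28 - 516*(1 - 1))*(-704) = (28 - 516*0)*(-704) = (28 - 43*0)*(-704) = (28 + 0)*(-704) = 28*(-704) = -19712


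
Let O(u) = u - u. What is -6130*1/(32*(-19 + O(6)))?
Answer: 3065/304 ≈ 10.082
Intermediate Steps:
O(u) = 0
-6130*1/(32*(-19 + O(6))) = -6130*1/(32*(-19 + 0)) = -6130/((-19*32)) = -6130/(-608) = -6130*(-1/608) = 3065/304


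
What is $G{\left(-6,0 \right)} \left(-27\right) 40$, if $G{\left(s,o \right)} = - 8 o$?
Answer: $0$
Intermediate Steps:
$G{\left(-6,0 \right)} \left(-27\right) 40 = \left(-8\right) 0 \left(-27\right) 40 = 0 \left(-27\right) 40 = 0 \cdot 40 = 0$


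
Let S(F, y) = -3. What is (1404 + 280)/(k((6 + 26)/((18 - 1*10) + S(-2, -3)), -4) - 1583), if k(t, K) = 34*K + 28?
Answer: -1684/1691 ≈ -0.99586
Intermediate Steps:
k(t, K) = 28 + 34*K
(1404 + 280)/(k((6 + 26)/((18 - 1*10) + S(-2, -3)), -4) - 1583) = (1404 + 280)/((28 + 34*(-4)) - 1583) = 1684/((28 - 136) - 1583) = 1684/(-108 - 1583) = 1684/(-1691) = 1684*(-1/1691) = -1684/1691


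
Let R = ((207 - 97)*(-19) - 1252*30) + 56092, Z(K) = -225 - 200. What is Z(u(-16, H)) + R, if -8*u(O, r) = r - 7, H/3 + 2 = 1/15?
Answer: 16017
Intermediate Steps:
H = -29/5 (H = -6 + 3/15 = -6 + 3*(1/15) = -6 + ⅕ = -29/5 ≈ -5.8000)
u(O, r) = 7/8 - r/8 (u(O, r) = -(r - 7)/8 = -(-7 + r)/8 = 7/8 - r/8)
Z(K) = -425
R = 16442 (R = (110*(-19) - 37560) + 56092 = (-2090 - 37560) + 56092 = -39650 + 56092 = 16442)
Z(u(-16, H)) + R = -425 + 16442 = 16017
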